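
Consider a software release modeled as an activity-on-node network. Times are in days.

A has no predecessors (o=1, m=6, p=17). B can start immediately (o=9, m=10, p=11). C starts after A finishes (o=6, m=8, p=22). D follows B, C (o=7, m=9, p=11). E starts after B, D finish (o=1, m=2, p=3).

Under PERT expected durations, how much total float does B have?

te_A = (1 + 4·6 + 17)/6 = 42/6 = 7
te_B = (9 + 4·10 + 11)/6 = 60/6 = 10
te_C = (6 + 4·8 + 22)/6 = 60/6 = 10
te_D = (7 + 4·9 + 11)/6 = 54/6 = 9
te_E = (1 + 4·2 + 3)/6 = 12/6 = 2

Forward pass:
ES_A = 0; EF_A = 7
ES_B = 0; EF_B = 10
ES_C = 7; EF_C = 7+10 = 17
ES_D = max(EF_B=10, EF_C=17) = 17; EF_D = 17+9 = 26
ES_E = max(EF_B=10, EF_D=26) = 26; EF_E = 26+2 = 28
Expected project duration μ = 28 days. Critical path: A → C → D → E.

Backward pass:
LF_E = 28; LS_E = 28−2 = 26
LF_D = LS_E = 26; LS_D = 26−9 = 17
LF_C = LS_D = 17; LS_C = 17−10 = 7
LF_B = min(LS_D=17, LS_E=26) = 17; LS_B = 17−10 = 7
LF_A = LS_C = 7; LS_A = 7−7 = 0
Slack_B = LS_B − ES_B = 7 − 0 = 7

7 days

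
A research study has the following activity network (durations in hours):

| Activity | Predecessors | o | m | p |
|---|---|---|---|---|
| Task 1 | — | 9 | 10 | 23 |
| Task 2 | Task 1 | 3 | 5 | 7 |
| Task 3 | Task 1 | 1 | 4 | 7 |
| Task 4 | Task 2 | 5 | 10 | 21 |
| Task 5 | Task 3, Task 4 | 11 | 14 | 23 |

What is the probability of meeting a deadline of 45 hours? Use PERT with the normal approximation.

0.686

te_Task 1 = (9 + 4·10 + 23)/6 = 72/6 = 12; σ²_Task 1 = ((23−9)/6)² = 5.444
te_Task 2 = (3 + 4·5 + 7)/6 = 30/6 = 5; σ²_Task 2 = ((7−3)/6)² = 0.444
te_Task 3 = (1 + 4·4 + 7)/6 = 24/6 = 4; σ²_Task 3 = ((7−1)/6)² = 1.000
te_Task 4 = (5 + 4·10 + 21)/6 = 66/6 = 11; σ²_Task 4 = ((21−5)/6)² = 7.111
te_Task 5 = (11 + 4·14 + 23)/6 = 90/6 = 15; σ²_Task 5 = ((23−11)/6)² = 4.000

Forward pass:
ES_Task 1 = 0; EF_Task 1 = 12
ES_Task 2 = 12; EF_Task 2 = 12+5 = 17
ES_Task 3 = 12; EF_Task 3 = 12+4 = 16
ES_Task 4 = 17; EF_Task 4 = 17+11 = 28
ES_Task 5 = max(EF_Task 3=16, EF_Task 4=28) = 28; EF_Task 5 = 28+15 = 43
Expected project duration μ = 43 hours. Critical path: Task 1 → Task 2 → Task 4 → Task 5.

Variance along critical path = 5.444 + 0.444 + 7.111 + 4.000 = 17.000; σ = √17.000 = 4.123 hours.
Z = (45 − 43) / 4.123 = 0.485
P(T ≤ 45) = Φ(0.485) ≈ 0.686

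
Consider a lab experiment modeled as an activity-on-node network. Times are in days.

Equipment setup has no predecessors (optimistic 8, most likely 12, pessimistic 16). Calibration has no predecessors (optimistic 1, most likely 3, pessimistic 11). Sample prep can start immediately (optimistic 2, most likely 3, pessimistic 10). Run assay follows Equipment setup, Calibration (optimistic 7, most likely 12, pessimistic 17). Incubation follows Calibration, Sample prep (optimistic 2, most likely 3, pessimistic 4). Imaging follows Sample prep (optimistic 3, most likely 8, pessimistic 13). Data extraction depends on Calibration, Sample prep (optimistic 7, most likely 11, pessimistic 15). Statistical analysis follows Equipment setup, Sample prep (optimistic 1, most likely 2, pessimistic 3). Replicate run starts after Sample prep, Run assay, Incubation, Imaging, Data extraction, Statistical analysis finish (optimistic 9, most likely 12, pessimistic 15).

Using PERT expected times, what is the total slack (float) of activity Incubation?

te_Equipment setup = (8 + 4·12 + 16)/6 = 72/6 = 12
te_Calibration = (1 + 4·3 + 11)/6 = 24/6 = 4
te_Sample prep = (2 + 4·3 + 10)/6 = 24/6 = 4
te_Run assay = (7 + 4·12 + 17)/6 = 72/6 = 12
te_Incubation = (2 + 4·3 + 4)/6 = 18/6 = 3
te_Imaging = (3 + 4·8 + 13)/6 = 48/6 = 8
te_Data extraction = (7 + 4·11 + 15)/6 = 66/6 = 11
te_Statistical analysis = (1 + 4·2 + 3)/6 = 12/6 = 2
te_Replicate run = (9 + 4·12 + 15)/6 = 72/6 = 12

Forward pass:
ES_Equipment setup = 0; EF_Equipment setup = 12
ES_Calibration = 0; EF_Calibration = 4
ES_Sample prep = 0; EF_Sample prep = 4
ES_Run assay = max(EF_Equipment setup=12, EF_Calibration=4) = 12; EF_Run assay = 12+12 = 24
ES_Incubation = max(EF_Calibration=4, EF_Sample prep=4) = 4; EF_Incubation = 4+3 = 7
ES_Imaging = 4; EF_Imaging = 4+8 = 12
ES_Data extraction = max(EF_Calibration=4, EF_Sample prep=4) = 4; EF_Data extraction = 4+11 = 15
ES_Statistical analysis = max(EF_Equipment setup=12, EF_Sample prep=4) = 12; EF_Statistical analysis = 12+2 = 14
ES_Replicate run = max(EF_Sample prep=4, EF_Run assay=24, EF_Incubation=7, EF_Imaging=12, EF_Data extraction=15, EF_Statistical analysis=14) = 24; EF_Replicate run = 24+12 = 36
Expected project duration μ = 36 days. Critical path: Equipment setup → Run assay → Replicate run.

Backward pass:
LF_Replicate run = 36; LS_Replicate run = 36−12 = 24
LF_Statistical analysis = LS_Replicate run = 24; LS_Statistical analysis = 24−2 = 22
LF_Data extraction = LS_Replicate run = 24; LS_Data extraction = 24−11 = 13
LF_Imaging = LS_Replicate run = 24; LS_Imaging = 24−8 = 16
LF_Incubation = LS_Replicate run = 24; LS_Incubation = 24−3 = 21
LF_Run assay = LS_Replicate run = 24; LS_Run assay = 24−12 = 12
LF_Sample prep = min(LS_Incubation=21, LS_Imaging=16, LS_Data extraction=13, LS_Statistical analysis=22, LS_Replicate run=24) = 13; LS_Sample prep = 13−4 = 9
LF_Calibration = min(LS_Run assay=12, LS_Incubation=21, LS_Data extraction=13) = 12; LS_Calibration = 12−4 = 8
LF_Equipment setup = min(LS_Run assay=12, LS_Statistical analysis=22) = 12; LS_Equipment setup = 12−12 = 0
Slack_Incubation = LS_Incubation − ES_Incubation = 21 − 4 = 17

17 days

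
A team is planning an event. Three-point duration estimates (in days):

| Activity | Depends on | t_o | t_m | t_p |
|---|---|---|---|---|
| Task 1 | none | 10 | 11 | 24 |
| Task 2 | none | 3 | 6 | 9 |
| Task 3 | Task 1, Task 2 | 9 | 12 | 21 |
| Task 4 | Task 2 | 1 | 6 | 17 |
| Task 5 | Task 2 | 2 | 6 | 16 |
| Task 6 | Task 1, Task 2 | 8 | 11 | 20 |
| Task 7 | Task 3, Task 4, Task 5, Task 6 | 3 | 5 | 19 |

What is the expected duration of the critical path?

33 days

te_Task 1 = (10 + 4·11 + 24)/6 = 78/6 = 13
te_Task 2 = (3 + 4·6 + 9)/6 = 36/6 = 6
te_Task 3 = (9 + 4·12 + 21)/6 = 78/6 = 13
te_Task 4 = (1 + 4·6 + 17)/6 = 42/6 = 7
te_Task 5 = (2 + 4·6 + 16)/6 = 42/6 = 7
te_Task 6 = (8 + 4·11 + 20)/6 = 72/6 = 12
te_Task 7 = (3 + 4·5 + 19)/6 = 42/6 = 7

Forward pass:
ES_Task 1 = 0; EF_Task 1 = 13
ES_Task 2 = 0; EF_Task 2 = 6
ES_Task 3 = max(EF_Task 1=13, EF_Task 2=6) = 13; EF_Task 3 = 13+13 = 26
ES_Task 4 = 6; EF_Task 4 = 6+7 = 13
ES_Task 5 = 6; EF_Task 5 = 6+7 = 13
ES_Task 6 = max(EF_Task 1=13, EF_Task 2=6) = 13; EF_Task 6 = 13+12 = 25
ES_Task 7 = max(EF_Task 3=26, EF_Task 4=13, EF_Task 5=13, EF_Task 6=25) = 26; EF_Task 7 = 26+7 = 33
Expected project duration μ = 33 days. Critical path: Task 1 → Task 3 → Task 7.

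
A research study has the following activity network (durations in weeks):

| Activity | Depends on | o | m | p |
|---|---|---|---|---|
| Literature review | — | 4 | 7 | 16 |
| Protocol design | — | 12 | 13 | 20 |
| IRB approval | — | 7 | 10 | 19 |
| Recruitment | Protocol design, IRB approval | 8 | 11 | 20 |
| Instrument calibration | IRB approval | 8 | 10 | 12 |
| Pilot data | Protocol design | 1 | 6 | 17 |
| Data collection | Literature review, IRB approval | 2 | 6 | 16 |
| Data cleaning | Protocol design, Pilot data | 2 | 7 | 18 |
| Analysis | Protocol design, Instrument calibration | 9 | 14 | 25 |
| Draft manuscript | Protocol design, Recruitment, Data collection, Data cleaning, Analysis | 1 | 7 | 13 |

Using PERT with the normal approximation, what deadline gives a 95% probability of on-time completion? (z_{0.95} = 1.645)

49.5 weeks

te_Literature review = (4 + 4·7 + 16)/6 = 48/6 = 8; σ²_Literature review = ((16−4)/6)² = 4.000
te_Protocol design = (12 + 4·13 + 20)/6 = 84/6 = 14; σ²_Protocol design = ((20−12)/6)² = 1.778
te_IRB approval = (7 + 4·10 + 19)/6 = 66/6 = 11; σ²_IRB approval = ((19−7)/6)² = 4.000
te_Recruitment = (8 + 4·11 + 20)/6 = 72/6 = 12; σ²_Recruitment = ((20−8)/6)² = 4.000
te_Instrument calibration = (8 + 4·10 + 12)/6 = 60/6 = 10; σ²_Instrument calibration = ((12−8)/6)² = 0.444
te_Pilot data = (1 + 4·6 + 17)/6 = 42/6 = 7; σ²_Pilot data = ((17−1)/6)² = 7.111
te_Data collection = (2 + 4·6 + 16)/6 = 42/6 = 7; σ²_Data collection = ((16−2)/6)² = 5.444
te_Data cleaning = (2 + 4·7 + 18)/6 = 48/6 = 8; σ²_Data cleaning = ((18−2)/6)² = 7.111
te_Analysis = (9 + 4·14 + 25)/6 = 90/6 = 15; σ²_Analysis = ((25−9)/6)² = 7.111
te_Draft manuscript = (1 + 4·7 + 13)/6 = 42/6 = 7; σ²_Draft manuscript = ((13−1)/6)² = 4.000

Forward pass:
ES_Literature review = 0; EF_Literature review = 8
ES_Protocol design = 0; EF_Protocol design = 14
ES_IRB approval = 0; EF_IRB approval = 11
ES_Recruitment = max(EF_Protocol design=14, EF_IRB approval=11) = 14; EF_Recruitment = 14+12 = 26
ES_Instrument calibration = 11; EF_Instrument calibration = 11+10 = 21
ES_Pilot data = 14; EF_Pilot data = 14+7 = 21
ES_Data collection = max(EF_Literature review=8, EF_IRB approval=11) = 11; EF_Data collection = 11+7 = 18
ES_Data cleaning = max(EF_Protocol design=14, EF_Pilot data=21) = 21; EF_Data cleaning = 21+8 = 29
ES_Analysis = max(EF_Protocol design=14, EF_Instrument calibration=21) = 21; EF_Analysis = 21+15 = 36
ES_Draft manuscript = max(EF_Protocol design=14, EF_Recruitment=26, EF_Data collection=18, EF_Data cleaning=29, EF_Analysis=36) = 36; EF_Draft manuscript = 36+7 = 43
Expected project duration μ = 43 weeks. Critical path: IRB approval → Instrument calibration → Analysis → Draft manuscript.

Variance along critical path = 4.000 + 0.444 + 7.111 + 4.000 = 15.556; σ = 3.944 weeks.
D = μ + z·σ = 43 + 1.645·3.944 = 49.5 weeks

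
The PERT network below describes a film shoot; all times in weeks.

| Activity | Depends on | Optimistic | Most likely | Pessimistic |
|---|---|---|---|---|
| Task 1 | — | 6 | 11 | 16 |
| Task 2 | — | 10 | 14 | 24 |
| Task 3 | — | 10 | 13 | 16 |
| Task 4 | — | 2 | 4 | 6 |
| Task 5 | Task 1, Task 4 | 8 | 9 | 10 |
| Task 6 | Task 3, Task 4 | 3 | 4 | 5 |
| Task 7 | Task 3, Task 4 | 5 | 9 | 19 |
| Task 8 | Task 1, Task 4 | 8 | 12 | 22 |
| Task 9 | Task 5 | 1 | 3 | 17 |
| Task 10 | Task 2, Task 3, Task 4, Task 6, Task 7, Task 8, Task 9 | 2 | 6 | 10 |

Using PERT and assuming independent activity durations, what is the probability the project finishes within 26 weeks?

te_Task 1 = (6 + 4·11 + 16)/6 = 66/6 = 11; σ²_Task 1 = ((16−6)/6)² = 2.778
te_Task 2 = (10 + 4·14 + 24)/6 = 90/6 = 15; σ²_Task 2 = ((24−10)/6)² = 5.444
te_Task 3 = (10 + 4·13 + 16)/6 = 78/6 = 13; σ²_Task 3 = ((16−10)/6)² = 1.000
te_Task 4 = (2 + 4·4 + 6)/6 = 24/6 = 4; σ²_Task 4 = ((6−2)/6)² = 0.444
te_Task 5 = (8 + 4·9 + 10)/6 = 54/6 = 9; σ²_Task 5 = ((10−8)/6)² = 0.111
te_Task 6 = (3 + 4·4 + 5)/6 = 24/6 = 4; σ²_Task 6 = ((5−3)/6)² = 0.111
te_Task 7 = (5 + 4·9 + 19)/6 = 60/6 = 10; σ²_Task 7 = ((19−5)/6)² = 5.444
te_Task 8 = (8 + 4·12 + 22)/6 = 78/6 = 13; σ²_Task 8 = ((22−8)/6)² = 5.444
te_Task 9 = (1 + 4·3 + 17)/6 = 30/6 = 5; σ²_Task 9 = ((17−1)/6)² = 7.111
te_Task 10 = (2 + 4·6 + 10)/6 = 36/6 = 6; σ²_Task 10 = ((10−2)/6)² = 1.778

Forward pass:
ES_Task 1 = 0; EF_Task 1 = 11
ES_Task 2 = 0; EF_Task 2 = 15
ES_Task 3 = 0; EF_Task 3 = 13
ES_Task 4 = 0; EF_Task 4 = 4
ES_Task 5 = max(EF_Task 1=11, EF_Task 4=4) = 11; EF_Task 5 = 11+9 = 20
ES_Task 6 = max(EF_Task 3=13, EF_Task 4=4) = 13; EF_Task 6 = 13+4 = 17
ES_Task 7 = max(EF_Task 3=13, EF_Task 4=4) = 13; EF_Task 7 = 13+10 = 23
ES_Task 8 = max(EF_Task 1=11, EF_Task 4=4) = 11; EF_Task 8 = 11+13 = 24
ES_Task 9 = 20; EF_Task 9 = 20+5 = 25
ES_Task 10 = max(EF_Task 2=15, EF_Task 3=13, EF_Task 4=4, EF_Task 6=17, EF_Task 7=23, EF_Task 8=24, EF_Task 9=25) = 25; EF_Task 10 = 25+6 = 31
Expected project duration μ = 31 weeks. Critical path: Task 1 → Task 5 → Task 9 → Task 10.

Variance along critical path = 2.778 + 0.111 + 7.111 + 1.778 = 11.778; σ = √11.778 = 3.432 weeks.
Z = (26 − 31) / 3.432 = -1.457
P(T ≤ 26) = Φ(-1.457) ≈ 0.073

0.073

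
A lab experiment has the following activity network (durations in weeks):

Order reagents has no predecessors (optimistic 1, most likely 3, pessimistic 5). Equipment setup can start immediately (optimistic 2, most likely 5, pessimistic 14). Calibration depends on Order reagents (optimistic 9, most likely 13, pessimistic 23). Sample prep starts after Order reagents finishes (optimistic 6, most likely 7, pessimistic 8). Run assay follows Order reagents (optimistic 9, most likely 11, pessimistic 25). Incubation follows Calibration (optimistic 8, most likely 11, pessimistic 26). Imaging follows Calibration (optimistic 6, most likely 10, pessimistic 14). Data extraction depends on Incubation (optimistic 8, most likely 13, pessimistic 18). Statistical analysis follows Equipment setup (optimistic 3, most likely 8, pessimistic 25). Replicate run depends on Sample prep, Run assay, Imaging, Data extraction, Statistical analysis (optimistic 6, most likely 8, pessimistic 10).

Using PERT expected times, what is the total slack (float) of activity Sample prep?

te_Order reagents = (1 + 4·3 + 5)/6 = 18/6 = 3
te_Equipment setup = (2 + 4·5 + 14)/6 = 36/6 = 6
te_Calibration = (9 + 4·13 + 23)/6 = 84/6 = 14
te_Sample prep = (6 + 4·7 + 8)/6 = 42/6 = 7
te_Run assay = (9 + 4·11 + 25)/6 = 78/6 = 13
te_Incubation = (8 + 4·11 + 26)/6 = 78/6 = 13
te_Imaging = (6 + 4·10 + 14)/6 = 60/6 = 10
te_Data extraction = (8 + 4·13 + 18)/6 = 78/6 = 13
te_Statistical analysis = (3 + 4·8 + 25)/6 = 60/6 = 10
te_Replicate run = (6 + 4·8 + 10)/6 = 48/6 = 8

Forward pass:
ES_Order reagents = 0; EF_Order reagents = 3
ES_Equipment setup = 0; EF_Equipment setup = 6
ES_Calibration = 3; EF_Calibration = 3+14 = 17
ES_Sample prep = 3; EF_Sample prep = 3+7 = 10
ES_Run assay = 3; EF_Run assay = 3+13 = 16
ES_Incubation = 17; EF_Incubation = 17+13 = 30
ES_Imaging = 17; EF_Imaging = 17+10 = 27
ES_Data extraction = 30; EF_Data extraction = 30+13 = 43
ES_Statistical analysis = 6; EF_Statistical analysis = 6+10 = 16
ES_Replicate run = max(EF_Sample prep=10, EF_Run assay=16, EF_Imaging=27, EF_Data extraction=43, EF_Statistical analysis=16) = 43; EF_Replicate run = 43+8 = 51
Expected project duration μ = 51 weeks. Critical path: Order reagents → Calibration → Incubation → Data extraction → Replicate run.

Backward pass:
LF_Replicate run = 51; LS_Replicate run = 51−8 = 43
LF_Statistical analysis = LS_Replicate run = 43; LS_Statistical analysis = 43−10 = 33
LF_Data extraction = LS_Replicate run = 43; LS_Data extraction = 43−13 = 30
LF_Imaging = LS_Replicate run = 43; LS_Imaging = 43−10 = 33
LF_Incubation = LS_Data extraction = 30; LS_Incubation = 30−13 = 17
LF_Run assay = LS_Replicate run = 43; LS_Run assay = 43−13 = 30
LF_Sample prep = LS_Replicate run = 43; LS_Sample prep = 43−7 = 36
LF_Calibration = min(LS_Incubation=17, LS_Imaging=33) = 17; LS_Calibration = 17−14 = 3
LF_Equipment setup = LS_Statistical analysis = 33; LS_Equipment setup = 33−6 = 27
LF_Order reagents = min(LS_Calibration=3, LS_Sample prep=36, LS_Run assay=30) = 3; LS_Order reagents = 3−3 = 0
Slack_Sample prep = LS_Sample prep − ES_Sample prep = 36 − 3 = 33

33 weeks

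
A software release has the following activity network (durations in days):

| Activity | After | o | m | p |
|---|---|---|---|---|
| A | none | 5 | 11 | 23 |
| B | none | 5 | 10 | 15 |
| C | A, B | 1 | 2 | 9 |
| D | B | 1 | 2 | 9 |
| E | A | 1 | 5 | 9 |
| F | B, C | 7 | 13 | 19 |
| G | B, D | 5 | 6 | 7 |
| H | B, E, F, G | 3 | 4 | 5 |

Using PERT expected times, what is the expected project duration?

te_A = (5 + 4·11 + 23)/6 = 72/6 = 12
te_B = (5 + 4·10 + 15)/6 = 60/6 = 10
te_C = (1 + 4·2 + 9)/6 = 18/6 = 3
te_D = (1 + 4·2 + 9)/6 = 18/6 = 3
te_E = (1 + 4·5 + 9)/6 = 30/6 = 5
te_F = (7 + 4·13 + 19)/6 = 78/6 = 13
te_G = (5 + 4·6 + 7)/6 = 36/6 = 6
te_H = (3 + 4·4 + 5)/6 = 24/6 = 4

Forward pass:
ES_A = 0; EF_A = 12
ES_B = 0; EF_B = 10
ES_C = max(EF_A=12, EF_B=10) = 12; EF_C = 12+3 = 15
ES_D = 10; EF_D = 10+3 = 13
ES_E = 12; EF_E = 12+5 = 17
ES_F = max(EF_B=10, EF_C=15) = 15; EF_F = 15+13 = 28
ES_G = max(EF_B=10, EF_D=13) = 13; EF_G = 13+6 = 19
ES_H = max(EF_B=10, EF_E=17, EF_F=28, EF_G=19) = 28; EF_H = 28+4 = 32
Expected project duration μ = 32 days. Critical path: A → C → F → H.

32 days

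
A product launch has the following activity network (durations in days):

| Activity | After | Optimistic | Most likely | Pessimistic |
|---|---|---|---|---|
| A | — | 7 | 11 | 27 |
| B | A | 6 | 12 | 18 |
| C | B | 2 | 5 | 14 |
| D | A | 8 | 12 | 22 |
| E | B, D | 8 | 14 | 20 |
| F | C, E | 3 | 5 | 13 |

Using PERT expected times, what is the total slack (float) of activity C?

te_A = (7 + 4·11 + 27)/6 = 78/6 = 13
te_B = (6 + 4·12 + 18)/6 = 72/6 = 12
te_C = (2 + 4·5 + 14)/6 = 36/6 = 6
te_D = (8 + 4·12 + 22)/6 = 78/6 = 13
te_E = (8 + 4·14 + 20)/6 = 84/6 = 14
te_F = (3 + 4·5 + 13)/6 = 36/6 = 6

Forward pass:
ES_A = 0; EF_A = 13
ES_B = 13; EF_B = 13+12 = 25
ES_C = 25; EF_C = 25+6 = 31
ES_D = 13; EF_D = 13+13 = 26
ES_E = max(EF_B=25, EF_D=26) = 26; EF_E = 26+14 = 40
ES_F = max(EF_C=31, EF_E=40) = 40; EF_F = 40+6 = 46
Expected project duration μ = 46 days. Critical path: A → D → E → F.

Backward pass:
LF_F = 46; LS_F = 46−6 = 40
LF_E = LS_F = 40; LS_E = 40−14 = 26
LF_D = LS_E = 26; LS_D = 26−13 = 13
LF_C = LS_F = 40; LS_C = 40−6 = 34
LF_B = min(LS_C=34, LS_E=26) = 26; LS_B = 26−12 = 14
LF_A = min(LS_B=14, LS_D=13) = 13; LS_A = 13−13 = 0
Slack_C = LS_C − ES_C = 34 − 25 = 9

9 days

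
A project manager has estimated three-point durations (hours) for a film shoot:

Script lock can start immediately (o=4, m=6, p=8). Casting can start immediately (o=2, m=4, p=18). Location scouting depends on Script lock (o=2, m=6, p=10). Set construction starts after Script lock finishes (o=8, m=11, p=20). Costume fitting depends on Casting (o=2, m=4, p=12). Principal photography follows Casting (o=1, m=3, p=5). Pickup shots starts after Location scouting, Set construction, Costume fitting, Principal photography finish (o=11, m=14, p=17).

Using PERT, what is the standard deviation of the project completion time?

te_Script lock = (4 + 4·6 + 8)/6 = 36/6 = 6; σ²_Script lock = ((8−4)/6)² = 0.444
te_Casting = (2 + 4·4 + 18)/6 = 36/6 = 6; σ²_Casting = ((18−2)/6)² = 7.111
te_Location scouting = (2 + 4·6 + 10)/6 = 36/6 = 6; σ²_Location scouting = ((10−2)/6)² = 1.778
te_Set construction = (8 + 4·11 + 20)/6 = 72/6 = 12; σ²_Set construction = ((20−8)/6)² = 4.000
te_Costume fitting = (2 + 4·4 + 12)/6 = 30/6 = 5; σ²_Costume fitting = ((12−2)/6)² = 2.778
te_Principal photography = (1 + 4·3 + 5)/6 = 18/6 = 3; σ²_Principal photography = ((5−1)/6)² = 0.444
te_Pickup shots = (11 + 4·14 + 17)/6 = 84/6 = 14; σ²_Pickup shots = ((17−11)/6)² = 1.000

Forward pass:
ES_Script lock = 0; EF_Script lock = 6
ES_Casting = 0; EF_Casting = 6
ES_Location scouting = 6; EF_Location scouting = 6+6 = 12
ES_Set construction = 6; EF_Set construction = 6+12 = 18
ES_Costume fitting = 6; EF_Costume fitting = 6+5 = 11
ES_Principal photography = 6; EF_Principal photography = 6+3 = 9
ES_Pickup shots = max(EF_Location scouting=12, EF_Set construction=18, EF_Costume fitting=11, EF_Principal photography=9) = 18; EF_Pickup shots = 18+14 = 32
Expected project duration μ = 32 hours. Critical path: Script lock → Set construction → Pickup shots.

Variance along critical path = 0.444 + 4.000 + 1.000 = 5.444
σ = √5.444 = 2.333 hours

2.33 hours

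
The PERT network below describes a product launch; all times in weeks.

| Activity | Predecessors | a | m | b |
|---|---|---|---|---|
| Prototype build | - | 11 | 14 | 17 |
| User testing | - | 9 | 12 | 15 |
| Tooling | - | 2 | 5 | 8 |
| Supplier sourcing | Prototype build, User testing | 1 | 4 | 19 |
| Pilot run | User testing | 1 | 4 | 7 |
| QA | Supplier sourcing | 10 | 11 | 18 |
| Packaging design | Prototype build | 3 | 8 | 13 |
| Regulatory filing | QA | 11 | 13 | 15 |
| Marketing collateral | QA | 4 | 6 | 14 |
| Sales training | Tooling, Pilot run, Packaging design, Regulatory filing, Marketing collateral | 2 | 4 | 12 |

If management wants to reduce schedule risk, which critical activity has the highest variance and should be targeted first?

Supplier sourcing

te_Prototype build = (11 + 4·14 + 17)/6 = 84/6 = 14; σ²_Prototype build = ((17−11)/6)² = 1.000
te_User testing = (9 + 4·12 + 15)/6 = 72/6 = 12; σ²_User testing = ((15−9)/6)² = 1.000
te_Tooling = (2 + 4·5 + 8)/6 = 30/6 = 5; σ²_Tooling = ((8−2)/6)² = 1.000
te_Supplier sourcing = (1 + 4·4 + 19)/6 = 36/6 = 6; σ²_Supplier sourcing = ((19−1)/6)² = 9.000
te_Pilot run = (1 + 4·4 + 7)/6 = 24/6 = 4; σ²_Pilot run = ((7−1)/6)² = 1.000
te_QA = (10 + 4·11 + 18)/6 = 72/6 = 12; σ²_QA = ((18−10)/6)² = 1.778
te_Packaging design = (3 + 4·8 + 13)/6 = 48/6 = 8; σ²_Packaging design = ((13−3)/6)² = 2.778
te_Regulatory filing = (11 + 4·13 + 15)/6 = 78/6 = 13; σ²_Regulatory filing = ((15−11)/6)² = 0.444
te_Marketing collateral = (4 + 4·6 + 14)/6 = 42/6 = 7; σ²_Marketing collateral = ((14−4)/6)² = 2.778
te_Sales training = (2 + 4·4 + 12)/6 = 30/6 = 5; σ²_Sales training = ((12−2)/6)² = 2.778

Forward pass:
ES_Prototype build = 0; EF_Prototype build = 14
ES_User testing = 0; EF_User testing = 12
ES_Tooling = 0; EF_Tooling = 5
ES_Supplier sourcing = max(EF_Prototype build=14, EF_User testing=12) = 14; EF_Supplier sourcing = 14+6 = 20
ES_Pilot run = 12; EF_Pilot run = 12+4 = 16
ES_QA = 20; EF_QA = 20+12 = 32
ES_Packaging design = 14; EF_Packaging design = 14+8 = 22
ES_Regulatory filing = 32; EF_Regulatory filing = 32+13 = 45
ES_Marketing collateral = 32; EF_Marketing collateral = 32+7 = 39
ES_Sales training = max(EF_Tooling=5, EF_Pilot run=16, EF_Packaging design=22, EF_Regulatory filing=45, EF_Marketing collateral=39) = 45; EF_Sales training = 45+5 = 50
Expected project duration μ = 50 weeks. Critical path: Prototype build → Supplier sourcing → QA → Regulatory filing → Sales training.

Variances on critical path: σ²_Prototype build=1.000, σ²_Supplier sourcing=9.000, σ²_QA=1.778, σ²_Regulatory filing=0.444, σ²_Sales training=2.778.
Largest is σ²_Supplier sourcing = 9.000.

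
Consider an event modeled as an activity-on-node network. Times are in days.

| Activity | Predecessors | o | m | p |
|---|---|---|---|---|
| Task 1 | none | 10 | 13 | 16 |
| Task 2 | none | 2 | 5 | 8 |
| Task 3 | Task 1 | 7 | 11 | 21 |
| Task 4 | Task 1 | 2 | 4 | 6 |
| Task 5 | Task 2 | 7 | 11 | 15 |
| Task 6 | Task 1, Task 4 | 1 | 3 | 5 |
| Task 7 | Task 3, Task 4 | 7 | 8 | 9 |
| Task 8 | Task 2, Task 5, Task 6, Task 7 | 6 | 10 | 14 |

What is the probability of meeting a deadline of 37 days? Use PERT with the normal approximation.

te_Task 1 = (10 + 4·13 + 16)/6 = 78/6 = 13; σ²_Task 1 = ((16−10)/6)² = 1.000
te_Task 2 = (2 + 4·5 + 8)/6 = 30/6 = 5; σ²_Task 2 = ((8−2)/6)² = 1.000
te_Task 3 = (7 + 4·11 + 21)/6 = 72/6 = 12; σ²_Task 3 = ((21−7)/6)² = 5.444
te_Task 4 = (2 + 4·4 + 6)/6 = 24/6 = 4; σ²_Task 4 = ((6−2)/6)² = 0.444
te_Task 5 = (7 + 4·11 + 15)/6 = 66/6 = 11; σ²_Task 5 = ((15−7)/6)² = 1.778
te_Task 6 = (1 + 4·3 + 5)/6 = 18/6 = 3; σ²_Task 6 = ((5−1)/6)² = 0.444
te_Task 7 = (7 + 4·8 + 9)/6 = 48/6 = 8; σ²_Task 7 = ((9−7)/6)² = 0.111
te_Task 8 = (6 + 4·10 + 14)/6 = 60/6 = 10; σ²_Task 8 = ((14−6)/6)² = 1.778

Forward pass:
ES_Task 1 = 0; EF_Task 1 = 13
ES_Task 2 = 0; EF_Task 2 = 5
ES_Task 3 = 13; EF_Task 3 = 13+12 = 25
ES_Task 4 = 13; EF_Task 4 = 13+4 = 17
ES_Task 5 = 5; EF_Task 5 = 5+11 = 16
ES_Task 6 = max(EF_Task 1=13, EF_Task 4=17) = 17; EF_Task 6 = 17+3 = 20
ES_Task 7 = max(EF_Task 3=25, EF_Task 4=17) = 25; EF_Task 7 = 25+8 = 33
ES_Task 8 = max(EF_Task 2=5, EF_Task 5=16, EF_Task 6=20, EF_Task 7=33) = 33; EF_Task 8 = 33+10 = 43
Expected project duration μ = 43 days. Critical path: Task 1 → Task 3 → Task 7 → Task 8.

Variance along critical path = 1.000 + 5.444 + 0.111 + 1.778 = 8.333; σ = √8.333 = 2.887 days.
Z = (37 − 43) / 2.887 = -2.078
P(T ≤ 37) = Φ(-2.078) ≈ 0.019

0.019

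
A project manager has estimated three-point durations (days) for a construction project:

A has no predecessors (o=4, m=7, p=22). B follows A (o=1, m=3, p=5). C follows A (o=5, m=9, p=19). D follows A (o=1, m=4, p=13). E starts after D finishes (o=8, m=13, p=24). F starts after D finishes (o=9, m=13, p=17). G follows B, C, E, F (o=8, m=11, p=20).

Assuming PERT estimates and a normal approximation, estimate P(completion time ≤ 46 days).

0.889

te_A = (4 + 4·7 + 22)/6 = 54/6 = 9; σ²_A = ((22−4)/6)² = 9.000
te_B = (1 + 4·3 + 5)/6 = 18/6 = 3; σ²_B = ((5−1)/6)² = 0.444
te_C = (5 + 4·9 + 19)/6 = 60/6 = 10; σ²_C = ((19−5)/6)² = 5.444
te_D = (1 + 4·4 + 13)/6 = 30/6 = 5; σ²_D = ((13−1)/6)² = 4.000
te_E = (8 + 4·13 + 24)/6 = 84/6 = 14; σ²_E = ((24−8)/6)² = 7.111
te_F = (9 + 4·13 + 17)/6 = 78/6 = 13; σ²_F = ((17−9)/6)² = 1.778
te_G = (8 + 4·11 + 20)/6 = 72/6 = 12; σ²_G = ((20−8)/6)² = 4.000

Forward pass:
ES_A = 0; EF_A = 9
ES_B = 9; EF_B = 9+3 = 12
ES_C = 9; EF_C = 9+10 = 19
ES_D = 9; EF_D = 9+5 = 14
ES_E = 14; EF_E = 14+14 = 28
ES_F = 14; EF_F = 14+13 = 27
ES_G = max(EF_B=12, EF_C=19, EF_E=28, EF_F=27) = 28; EF_G = 28+12 = 40
Expected project duration μ = 40 days. Critical path: A → D → E → G.

Variance along critical path = 9.000 + 4.000 + 7.111 + 4.000 = 24.111; σ = √24.111 = 4.910 days.
Z = (46 − 40) / 4.910 = 1.222
P(T ≤ 46) = Φ(1.222) ≈ 0.889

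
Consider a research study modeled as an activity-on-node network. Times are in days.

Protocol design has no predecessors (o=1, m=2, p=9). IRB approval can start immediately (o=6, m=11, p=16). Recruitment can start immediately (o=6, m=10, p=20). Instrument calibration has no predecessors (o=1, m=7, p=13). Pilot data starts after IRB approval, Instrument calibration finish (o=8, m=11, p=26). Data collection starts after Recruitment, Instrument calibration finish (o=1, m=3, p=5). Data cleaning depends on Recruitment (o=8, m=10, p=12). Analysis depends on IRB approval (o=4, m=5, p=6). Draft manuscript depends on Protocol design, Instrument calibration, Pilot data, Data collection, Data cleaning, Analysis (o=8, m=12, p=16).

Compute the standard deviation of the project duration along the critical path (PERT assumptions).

3.68 days

te_Protocol design = (1 + 4·2 + 9)/6 = 18/6 = 3; σ²_Protocol design = ((9−1)/6)² = 1.778
te_IRB approval = (6 + 4·11 + 16)/6 = 66/6 = 11; σ²_IRB approval = ((16−6)/6)² = 2.778
te_Recruitment = (6 + 4·10 + 20)/6 = 66/6 = 11; σ²_Recruitment = ((20−6)/6)² = 5.444
te_Instrument calibration = (1 + 4·7 + 13)/6 = 42/6 = 7; σ²_Instrument calibration = ((13−1)/6)² = 4.000
te_Pilot data = (8 + 4·11 + 26)/6 = 78/6 = 13; σ²_Pilot data = ((26−8)/6)² = 9.000
te_Data collection = (1 + 4·3 + 5)/6 = 18/6 = 3; σ²_Data collection = ((5−1)/6)² = 0.444
te_Data cleaning = (8 + 4·10 + 12)/6 = 60/6 = 10; σ²_Data cleaning = ((12−8)/6)² = 0.444
te_Analysis = (4 + 4·5 + 6)/6 = 30/6 = 5; σ²_Analysis = ((6−4)/6)² = 0.111
te_Draft manuscript = (8 + 4·12 + 16)/6 = 72/6 = 12; σ²_Draft manuscript = ((16−8)/6)² = 1.778

Forward pass:
ES_Protocol design = 0; EF_Protocol design = 3
ES_IRB approval = 0; EF_IRB approval = 11
ES_Recruitment = 0; EF_Recruitment = 11
ES_Instrument calibration = 0; EF_Instrument calibration = 7
ES_Pilot data = max(EF_IRB approval=11, EF_Instrument calibration=7) = 11; EF_Pilot data = 11+13 = 24
ES_Data collection = max(EF_Recruitment=11, EF_Instrument calibration=7) = 11; EF_Data collection = 11+3 = 14
ES_Data cleaning = 11; EF_Data cleaning = 11+10 = 21
ES_Analysis = 11; EF_Analysis = 11+5 = 16
ES_Draft manuscript = max(EF_Protocol design=3, EF_Instrument calibration=7, EF_Pilot data=24, EF_Data collection=14, EF_Data cleaning=21, EF_Analysis=16) = 24; EF_Draft manuscript = 24+12 = 36
Expected project duration μ = 36 days. Critical path: IRB approval → Pilot data → Draft manuscript.

Variance along critical path = 2.778 + 9.000 + 1.778 = 13.556
σ = √13.556 = 3.682 days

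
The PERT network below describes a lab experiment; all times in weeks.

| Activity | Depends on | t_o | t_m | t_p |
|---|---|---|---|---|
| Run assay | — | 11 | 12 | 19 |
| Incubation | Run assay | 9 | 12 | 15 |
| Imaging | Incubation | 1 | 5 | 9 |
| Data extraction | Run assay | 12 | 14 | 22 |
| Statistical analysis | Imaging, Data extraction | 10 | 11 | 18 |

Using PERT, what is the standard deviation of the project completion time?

te_Run assay = (11 + 4·12 + 19)/6 = 78/6 = 13; σ²_Run assay = ((19−11)/6)² = 1.778
te_Incubation = (9 + 4·12 + 15)/6 = 72/6 = 12; σ²_Incubation = ((15−9)/6)² = 1.000
te_Imaging = (1 + 4·5 + 9)/6 = 30/6 = 5; σ²_Imaging = ((9−1)/6)² = 1.778
te_Data extraction = (12 + 4·14 + 22)/6 = 90/6 = 15; σ²_Data extraction = ((22−12)/6)² = 2.778
te_Statistical analysis = (10 + 4·11 + 18)/6 = 72/6 = 12; σ²_Statistical analysis = ((18−10)/6)² = 1.778

Forward pass:
ES_Run assay = 0; EF_Run assay = 13
ES_Incubation = 13; EF_Incubation = 13+12 = 25
ES_Imaging = 25; EF_Imaging = 25+5 = 30
ES_Data extraction = 13; EF_Data extraction = 13+15 = 28
ES_Statistical analysis = max(EF_Imaging=30, EF_Data extraction=28) = 30; EF_Statistical analysis = 30+12 = 42
Expected project duration μ = 42 weeks. Critical path: Run assay → Incubation → Imaging → Statistical analysis.

Variance along critical path = 1.778 + 1.000 + 1.778 + 1.778 = 6.333
σ = √6.333 = 2.517 weeks

2.52 weeks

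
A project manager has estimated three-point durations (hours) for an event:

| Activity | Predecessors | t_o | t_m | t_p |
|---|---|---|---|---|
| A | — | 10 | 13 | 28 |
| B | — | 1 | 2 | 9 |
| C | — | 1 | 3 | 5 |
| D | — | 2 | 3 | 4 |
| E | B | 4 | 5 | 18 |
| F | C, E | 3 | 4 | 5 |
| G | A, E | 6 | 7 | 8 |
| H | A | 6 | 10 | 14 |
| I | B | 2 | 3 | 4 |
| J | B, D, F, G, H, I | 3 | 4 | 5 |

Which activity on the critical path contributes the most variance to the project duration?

A

te_A = (10 + 4·13 + 28)/6 = 90/6 = 15; σ²_A = ((28−10)/6)² = 9.000
te_B = (1 + 4·2 + 9)/6 = 18/6 = 3; σ²_B = ((9−1)/6)² = 1.778
te_C = (1 + 4·3 + 5)/6 = 18/6 = 3; σ²_C = ((5−1)/6)² = 0.444
te_D = (2 + 4·3 + 4)/6 = 18/6 = 3; σ²_D = ((4−2)/6)² = 0.111
te_E = (4 + 4·5 + 18)/6 = 42/6 = 7; σ²_E = ((18−4)/6)² = 5.444
te_F = (3 + 4·4 + 5)/6 = 24/6 = 4; σ²_F = ((5−3)/6)² = 0.111
te_G = (6 + 4·7 + 8)/6 = 42/6 = 7; σ²_G = ((8−6)/6)² = 0.111
te_H = (6 + 4·10 + 14)/6 = 60/6 = 10; σ²_H = ((14−6)/6)² = 1.778
te_I = (2 + 4·3 + 4)/6 = 18/6 = 3; σ²_I = ((4−2)/6)² = 0.111
te_J = (3 + 4·4 + 5)/6 = 24/6 = 4; σ²_J = ((5−3)/6)² = 0.111

Forward pass:
ES_A = 0; EF_A = 15
ES_B = 0; EF_B = 3
ES_C = 0; EF_C = 3
ES_D = 0; EF_D = 3
ES_E = 3; EF_E = 3+7 = 10
ES_F = max(EF_C=3, EF_E=10) = 10; EF_F = 10+4 = 14
ES_G = max(EF_A=15, EF_E=10) = 15; EF_G = 15+7 = 22
ES_H = 15; EF_H = 15+10 = 25
ES_I = 3; EF_I = 3+3 = 6
ES_J = max(EF_B=3, EF_D=3, EF_F=14, EF_G=22, EF_H=25, EF_I=6) = 25; EF_J = 25+4 = 29
Expected project duration μ = 29 hours. Critical path: A → H → J.

Variances on critical path: σ²_A=9.000, σ²_H=1.778, σ²_J=0.111.
Largest is σ²_A = 9.000.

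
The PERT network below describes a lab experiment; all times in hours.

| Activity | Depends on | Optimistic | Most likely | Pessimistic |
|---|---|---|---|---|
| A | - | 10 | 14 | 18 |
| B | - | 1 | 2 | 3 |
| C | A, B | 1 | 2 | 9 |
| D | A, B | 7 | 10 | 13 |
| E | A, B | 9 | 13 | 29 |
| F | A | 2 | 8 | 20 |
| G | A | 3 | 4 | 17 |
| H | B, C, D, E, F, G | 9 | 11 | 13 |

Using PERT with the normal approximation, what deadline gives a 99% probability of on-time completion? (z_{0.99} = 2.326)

48.5 hours

te_A = (10 + 4·14 + 18)/6 = 84/6 = 14; σ²_A = ((18−10)/6)² = 1.778
te_B = (1 + 4·2 + 3)/6 = 12/6 = 2; σ²_B = ((3−1)/6)² = 0.111
te_C = (1 + 4·2 + 9)/6 = 18/6 = 3; σ²_C = ((9−1)/6)² = 1.778
te_D = (7 + 4·10 + 13)/6 = 60/6 = 10; σ²_D = ((13−7)/6)² = 1.000
te_E = (9 + 4·13 + 29)/6 = 90/6 = 15; σ²_E = ((29−9)/6)² = 11.111
te_F = (2 + 4·8 + 20)/6 = 54/6 = 9; σ²_F = ((20−2)/6)² = 9.000
te_G = (3 + 4·4 + 17)/6 = 36/6 = 6; σ²_G = ((17−3)/6)² = 5.444
te_H = (9 + 4·11 + 13)/6 = 66/6 = 11; σ²_H = ((13−9)/6)² = 0.444

Forward pass:
ES_A = 0; EF_A = 14
ES_B = 0; EF_B = 2
ES_C = max(EF_A=14, EF_B=2) = 14; EF_C = 14+3 = 17
ES_D = max(EF_A=14, EF_B=2) = 14; EF_D = 14+10 = 24
ES_E = max(EF_A=14, EF_B=2) = 14; EF_E = 14+15 = 29
ES_F = 14; EF_F = 14+9 = 23
ES_G = 14; EF_G = 14+6 = 20
ES_H = max(EF_B=2, EF_C=17, EF_D=24, EF_E=29, EF_F=23, EF_G=20) = 29; EF_H = 29+11 = 40
Expected project duration μ = 40 hours. Critical path: A → E → H.

Variance along critical path = 1.778 + 11.111 + 0.444 = 13.333; σ = 3.651 hours.
D = μ + z·σ = 40 + 2.326·3.651 = 48.5 hours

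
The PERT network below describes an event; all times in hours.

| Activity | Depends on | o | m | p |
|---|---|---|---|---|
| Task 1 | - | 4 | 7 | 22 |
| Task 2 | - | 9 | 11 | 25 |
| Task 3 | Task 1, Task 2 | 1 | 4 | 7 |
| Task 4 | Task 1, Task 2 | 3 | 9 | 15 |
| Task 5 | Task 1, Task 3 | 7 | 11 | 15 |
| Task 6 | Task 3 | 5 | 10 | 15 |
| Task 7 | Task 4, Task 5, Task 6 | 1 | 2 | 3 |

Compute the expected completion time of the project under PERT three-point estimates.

30 hours

te_Task 1 = (4 + 4·7 + 22)/6 = 54/6 = 9
te_Task 2 = (9 + 4·11 + 25)/6 = 78/6 = 13
te_Task 3 = (1 + 4·4 + 7)/6 = 24/6 = 4
te_Task 4 = (3 + 4·9 + 15)/6 = 54/6 = 9
te_Task 5 = (7 + 4·11 + 15)/6 = 66/6 = 11
te_Task 6 = (5 + 4·10 + 15)/6 = 60/6 = 10
te_Task 7 = (1 + 4·2 + 3)/6 = 12/6 = 2

Forward pass:
ES_Task 1 = 0; EF_Task 1 = 9
ES_Task 2 = 0; EF_Task 2 = 13
ES_Task 3 = max(EF_Task 1=9, EF_Task 2=13) = 13; EF_Task 3 = 13+4 = 17
ES_Task 4 = max(EF_Task 1=9, EF_Task 2=13) = 13; EF_Task 4 = 13+9 = 22
ES_Task 5 = max(EF_Task 1=9, EF_Task 3=17) = 17; EF_Task 5 = 17+11 = 28
ES_Task 6 = 17; EF_Task 6 = 17+10 = 27
ES_Task 7 = max(EF_Task 4=22, EF_Task 5=28, EF_Task 6=27) = 28; EF_Task 7 = 28+2 = 30
Expected project duration μ = 30 hours. Critical path: Task 2 → Task 3 → Task 5 → Task 7.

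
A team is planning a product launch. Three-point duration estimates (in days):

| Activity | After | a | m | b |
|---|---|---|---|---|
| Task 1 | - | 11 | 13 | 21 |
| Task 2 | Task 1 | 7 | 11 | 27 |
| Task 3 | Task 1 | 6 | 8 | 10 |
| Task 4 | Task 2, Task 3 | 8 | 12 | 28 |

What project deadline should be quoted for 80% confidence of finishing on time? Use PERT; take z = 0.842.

45.2 days

te_Task 1 = (11 + 4·13 + 21)/6 = 84/6 = 14; σ²_Task 1 = ((21−11)/6)² = 2.778
te_Task 2 = (7 + 4·11 + 27)/6 = 78/6 = 13; σ²_Task 2 = ((27−7)/6)² = 11.111
te_Task 3 = (6 + 4·8 + 10)/6 = 48/6 = 8; σ²_Task 3 = ((10−6)/6)² = 0.444
te_Task 4 = (8 + 4·12 + 28)/6 = 84/6 = 14; σ²_Task 4 = ((28−8)/6)² = 11.111

Forward pass:
ES_Task 1 = 0; EF_Task 1 = 14
ES_Task 2 = 14; EF_Task 2 = 14+13 = 27
ES_Task 3 = 14; EF_Task 3 = 14+8 = 22
ES_Task 4 = max(EF_Task 2=27, EF_Task 3=22) = 27; EF_Task 4 = 27+14 = 41
Expected project duration μ = 41 days. Critical path: Task 1 → Task 2 → Task 4.

Variance along critical path = 2.778 + 11.111 + 11.111 = 25.000; σ = 5.000 days.
D = μ + z·σ = 41 + 0.842·5.000 = 45.2 days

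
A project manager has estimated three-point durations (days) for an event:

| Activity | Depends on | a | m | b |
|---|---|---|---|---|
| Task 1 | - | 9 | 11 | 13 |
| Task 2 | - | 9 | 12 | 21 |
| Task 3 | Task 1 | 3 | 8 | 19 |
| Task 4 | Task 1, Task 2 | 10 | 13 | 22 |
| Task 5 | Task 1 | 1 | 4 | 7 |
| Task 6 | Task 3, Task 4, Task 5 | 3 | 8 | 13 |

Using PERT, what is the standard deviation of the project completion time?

te_Task 1 = (9 + 4·11 + 13)/6 = 66/6 = 11; σ²_Task 1 = ((13−9)/6)² = 0.444
te_Task 2 = (9 + 4·12 + 21)/6 = 78/6 = 13; σ²_Task 2 = ((21−9)/6)² = 4.000
te_Task 3 = (3 + 4·8 + 19)/6 = 54/6 = 9; σ²_Task 3 = ((19−3)/6)² = 7.111
te_Task 4 = (10 + 4·13 + 22)/6 = 84/6 = 14; σ²_Task 4 = ((22−10)/6)² = 4.000
te_Task 5 = (1 + 4·4 + 7)/6 = 24/6 = 4; σ²_Task 5 = ((7−1)/6)² = 1.000
te_Task 6 = (3 + 4·8 + 13)/6 = 48/6 = 8; σ²_Task 6 = ((13−3)/6)² = 2.778

Forward pass:
ES_Task 1 = 0; EF_Task 1 = 11
ES_Task 2 = 0; EF_Task 2 = 13
ES_Task 3 = 11; EF_Task 3 = 11+9 = 20
ES_Task 4 = max(EF_Task 1=11, EF_Task 2=13) = 13; EF_Task 4 = 13+14 = 27
ES_Task 5 = 11; EF_Task 5 = 11+4 = 15
ES_Task 6 = max(EF_Task 3=20, EF_Task 4=27, EF_Task 5=15) = 27; EF_Task 6 = 27+8 = 35
Expected project duration μ = 35 days. Critical path: Task 2 → Task 4 → Task 6.

Variance along critical path = 4.000 + 4.000 + 2.778 = 10.778
σ = √10.778 = 3.283 days

3.28 days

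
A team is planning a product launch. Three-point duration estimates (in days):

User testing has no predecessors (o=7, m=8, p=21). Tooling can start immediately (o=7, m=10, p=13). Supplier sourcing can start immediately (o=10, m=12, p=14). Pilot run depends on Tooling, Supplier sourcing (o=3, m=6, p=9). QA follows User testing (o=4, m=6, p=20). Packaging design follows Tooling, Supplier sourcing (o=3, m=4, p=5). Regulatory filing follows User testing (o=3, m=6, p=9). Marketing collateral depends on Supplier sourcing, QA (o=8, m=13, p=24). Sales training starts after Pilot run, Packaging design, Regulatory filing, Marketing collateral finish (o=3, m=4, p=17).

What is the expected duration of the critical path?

te_User testing = (7 + 4·8 + 21)/6 = 60/6 = 10
te_Tooling = (7 + 4·10 + 13)/6 = 60/6 = 10
te_Supplier sourcing = (10 + 4·12 + 14)/6 = 72/6 = 12
te_Pilot run = (3 + 4·6 + 9)/6 = 36/6 = 6
te_QA = (4 + 4·6 + 20)/6 = 48/6 = 8
te_Packaging design = (3 + 4·4 + 5)/6 = 24/6 = 4
te_Regulatory filing = (3 + 4·6 + 9)/6 = 36/6 = 6
te_Marketing collateral = (8 + 4·13 + 24)/6 = 84/6 = 14
te_Sales training = (3 + 4·4 + 17)/6 = 36/6 = 6

Forward pass:
ES_User testing = 0; EF_User testing = 10
ES_Tooling = 0; EF_Tooling = 10
ES_Supplier sourcing = 0; EF_Supplier sourcing = 12
ES_Pilot run = max(EF_Tooling=10, EF_Supplier sourcing=12) = 12; EF_Pilot run = 12+6 = 18
ES_QA = 10; EF_QA = 10+8 = 18
ES_Packaging design = max(EF_Tooling=10, EF_Supplier sourcing=12) = 12; EF_Packaging design = 12+4 = 16
ES_Regulatory filing = 10; EF_Regulatory filing = 10+6 = 16
ES_Marketing collateral = max(EF_Supplier sourcing=12, EF_QA=18) = 18; EF_Marketing collateral = 18+14 = 32
ES_Sales training = max(EF_Pilot run=18, EF_Packaging design=16, EF_Regulatory filing=16, EF_Marketing collateral=32) = 32; EF_Sales training = 32+6 = 38
Expected project duration μ = 38 days. Critical path: User testing → QA → Marketing collateral → Sales training.

38 days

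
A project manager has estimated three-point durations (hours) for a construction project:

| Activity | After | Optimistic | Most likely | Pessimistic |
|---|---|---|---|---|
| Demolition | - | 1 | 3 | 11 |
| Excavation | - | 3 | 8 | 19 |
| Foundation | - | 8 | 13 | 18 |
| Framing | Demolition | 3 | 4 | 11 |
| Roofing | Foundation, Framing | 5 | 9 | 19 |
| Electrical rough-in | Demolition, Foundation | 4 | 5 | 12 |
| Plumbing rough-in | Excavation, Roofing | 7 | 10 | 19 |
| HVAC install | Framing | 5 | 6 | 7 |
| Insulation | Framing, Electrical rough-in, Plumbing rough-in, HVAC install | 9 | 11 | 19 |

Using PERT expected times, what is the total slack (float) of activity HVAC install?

te_Demolition = (1 + 4·3 + 11)/6 = 24/6 = 4
te_Excavation = (3 + 4·8 + 19)/6 = 54/6 = 9
te_Foundation = (8 + 4·13 + 18)/6 = 78/6 = 13
te_Framing = (3 + 4·4 + 11)/6 = 30/6 = 5
te_Roofing = (5 + 4·9 + 19)/6 = 60/6 = 10
te_Electrical rough-in = (4 + 4·5 + 12)/6 = 36/6 = 6
te_Plumbing rough-in = (7 + 4·10 + 19)/6 = 66/6 = 11
te_HVAC install = (5 + 4·6 + 7)/6 = 36/6 = 6
te_Insulation = (9 + 4·11 + 19)/6 = 72/6 = 12

Forward pass:
ES_Demolition = 0; EF_Demolition = 4
ES_Excavation = 0; EF_Excavation = 9
ES_Foundation = 0; EF_Foundation = 13
ES_Framing = 4; EF_Framing = 4+5 = 9
ES_Roofing = max(EF_Foundation=13, EF_Framing=9) = 13; EF_Roofing = 13+10 = 23
ES_Electrical rough-in = max(EF_Demolition=4, EF_Foundation=13) = 13; EF_Electrical rough-in = 13+6 = 19
ES_Plumbing rough-in = max(EF_Excavation=9, EF_Roofing=23) = 23; EF_Plumbing rough-in = 23+11 = 34
ES_HVAC install = 9; EF_HVAC install = 9+6 = 15
ES_Insulation = max(EF_Framing=9, EF_Electrical rough-in=19, EF_Plumbing rough-in=34, EF_HVAC install=15) = 34; EF_Insulation = 34+12 = 46
Expected project duration μ = 46 hours. Critical path: Foundation → Roofing → Plumbing rough-in → Insulation.

Backward pass:
LF_Insulation = 46; LS_Insulation = 46−12 = 34
LF_HVAC install = LS_Insulation = 34; LS_HVAC install = 34−6 = 28
LF_Plumbing rough-in = LS_Insulation = 34; LS_Plumbing rough-in = 34−11 = 23
LF_Electrical rough-in = LS_Insulation = 34; LS_Electrical rough-in = 34−6 = 28
LF_Roofing = LS_Plumbing rough-in = 23; LS_Roofing = 23−10 = 13
LF_Framing = min(LS_Roofing=13, LS_HVAC install=28, LS_Insulation=34) = 13; LS_Framing = 13−5 = 8
LF_Foundation = min(LS_Roofing=13, LS_Electrical rough-in=28) = 13; LS_Foundation = 13−13 = 0
LF_Excavation = LS_Plumbing rough-in = 23; LS_Excavation = 23−9 = 14
LF_Demolition = min(LS_Framing=8, LS_Electrical rough-in=28) = 8; LS_Demolition = 8−4 = 4
Slack_HVAC install = LS_HVAC install − ES_HVAC install = 28 − 9 = 19

19 hours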